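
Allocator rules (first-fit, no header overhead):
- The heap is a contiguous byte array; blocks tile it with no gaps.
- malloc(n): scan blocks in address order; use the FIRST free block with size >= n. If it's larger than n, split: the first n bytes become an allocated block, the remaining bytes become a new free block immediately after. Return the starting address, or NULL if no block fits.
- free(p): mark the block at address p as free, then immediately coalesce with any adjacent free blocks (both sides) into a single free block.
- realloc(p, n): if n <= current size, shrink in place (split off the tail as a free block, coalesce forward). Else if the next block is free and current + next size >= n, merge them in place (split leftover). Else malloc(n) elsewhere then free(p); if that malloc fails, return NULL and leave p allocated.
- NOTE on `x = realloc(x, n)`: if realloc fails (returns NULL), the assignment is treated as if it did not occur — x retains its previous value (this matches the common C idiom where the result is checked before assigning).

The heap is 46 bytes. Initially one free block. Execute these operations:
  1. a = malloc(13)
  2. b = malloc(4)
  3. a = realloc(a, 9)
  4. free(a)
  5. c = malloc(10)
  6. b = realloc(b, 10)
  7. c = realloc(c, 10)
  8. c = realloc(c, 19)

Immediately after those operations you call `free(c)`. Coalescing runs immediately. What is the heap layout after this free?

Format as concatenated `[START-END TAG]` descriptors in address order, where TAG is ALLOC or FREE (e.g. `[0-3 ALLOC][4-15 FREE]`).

Answer: [0-12 FREE][13-22 ALLOC][23-45 FREE]

Derivation:
Op 1: a = malloc(13) -> a = 0; heap: [0-12 ALLOC][13-45 FREE]
Op 2: b = malloc(4) -> b = 13; heap: [0-12 ALLOC][13-16 ALLOC][17-45 FREE]
Op 3: a = realloc(a, 9) -> a = 0; heap: [0-8 ALLOC][9-12 FREE][13-16 ALLOC][17-45 FREE]
Op 4: free(a) -> (freed a); heap: [0-12 FREE][13-16 ALLOC][17-45 FREE]
Op 5: c = malloc(10) -> c = 0; heap: [0-9 ALLOC][10-12 FREE][13-16 ALLOC][17-45 FREE]
Op 6: b = realloc(b, 10) -> b = 13; heap: [0-9 ALLOC][10-12 FREE][13-22 ALLOC][23-45 FREE]
Op 7: c = realloc(c, 10) -> c = 0; heap: [0-9 ALLOC][10-12 FREE][13-22 ALLOC][23-45 FREE]
Op 8: c = realloc(c, 19) -> c = 23; heap: [0-12 FREE][13-22 ALLOC][23-41 ALLOC][42-45 FREE]
free(c): c = 23 -> block [23-41 ALLOC]; mark free, coalesce with adjacent free neighbors -> [0-12 FREE][13-22 ALLOC][23-45 FREE]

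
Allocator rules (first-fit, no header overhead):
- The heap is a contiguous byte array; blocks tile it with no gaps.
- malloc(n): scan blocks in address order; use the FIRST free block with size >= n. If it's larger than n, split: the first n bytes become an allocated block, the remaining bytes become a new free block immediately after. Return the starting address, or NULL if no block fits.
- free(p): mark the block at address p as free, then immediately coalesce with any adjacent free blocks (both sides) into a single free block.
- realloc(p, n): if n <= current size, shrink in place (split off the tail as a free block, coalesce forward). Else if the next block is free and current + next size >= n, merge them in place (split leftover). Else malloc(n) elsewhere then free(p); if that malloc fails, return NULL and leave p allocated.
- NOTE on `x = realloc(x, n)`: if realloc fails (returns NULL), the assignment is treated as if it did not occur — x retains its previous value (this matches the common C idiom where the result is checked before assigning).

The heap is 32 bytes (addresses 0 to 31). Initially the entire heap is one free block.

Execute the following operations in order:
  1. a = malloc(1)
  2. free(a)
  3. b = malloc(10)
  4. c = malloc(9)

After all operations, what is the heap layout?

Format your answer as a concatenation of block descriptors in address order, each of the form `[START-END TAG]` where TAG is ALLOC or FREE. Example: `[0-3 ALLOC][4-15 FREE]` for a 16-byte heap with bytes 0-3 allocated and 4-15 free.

Op 1: a = malloc(1) -> a = 0; heap: [0-0 ALLOC][1-31 FREE]
Op 2: free(a) -> (freed a); heap: [0-31 FREE]
Op 3: b = malloc(10) -> b = 0; heap: [0-9 ALLOC][10-31 FREE]
Op 4: c = malloc(9) -> c = 10; heap: [0-9 ALLOC][10-18 ALLOC][19-31 FREE]

Answer: [0-9 ALLOC][10-18 ALLOC][19-31 FREE]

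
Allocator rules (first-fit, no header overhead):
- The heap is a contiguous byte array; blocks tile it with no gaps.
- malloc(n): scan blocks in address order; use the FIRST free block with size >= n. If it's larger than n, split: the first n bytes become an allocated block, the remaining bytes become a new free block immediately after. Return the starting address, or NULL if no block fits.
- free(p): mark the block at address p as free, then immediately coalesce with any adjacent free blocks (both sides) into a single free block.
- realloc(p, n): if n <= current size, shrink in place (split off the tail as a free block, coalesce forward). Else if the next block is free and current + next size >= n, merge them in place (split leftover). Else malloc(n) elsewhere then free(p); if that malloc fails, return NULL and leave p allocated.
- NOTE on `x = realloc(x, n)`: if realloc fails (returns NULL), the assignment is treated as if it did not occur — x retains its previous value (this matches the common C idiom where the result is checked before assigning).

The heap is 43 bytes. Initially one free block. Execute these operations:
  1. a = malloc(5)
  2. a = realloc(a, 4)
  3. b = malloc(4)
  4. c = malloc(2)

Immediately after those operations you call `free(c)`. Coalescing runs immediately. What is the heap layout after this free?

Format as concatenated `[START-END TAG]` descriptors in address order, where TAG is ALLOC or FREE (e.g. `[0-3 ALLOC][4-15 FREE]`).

Op 1: a = malloc(5) -> a = 0; heap: [0-4 ALLOC][5-42 FREE]
Op 2: a = realloc(a, 4) -> a = 0; heap: [0-3 ALLOC][4-42 FREE]
Op 3: b = malloc(4) -> b = 4; heap: [0-3 ALLOC][4-7 ALLOC][8-42 FREE]
Op 4: c = malloc(2) -> c = 8; heap: [0-3 ALLOC][4-7 ALLOC][8-9 ALLOC][10-42 FREE]
free(c): c = 8 -> block [8-9 ALLOC]; mark free, coalesce with adjacent free neighbors -> [0-3 ALLOC][4-7 ALLOC][8-42 FREE]

Answer: [0-3 ALLOC][4-7 ALLOC][8-42 FREE]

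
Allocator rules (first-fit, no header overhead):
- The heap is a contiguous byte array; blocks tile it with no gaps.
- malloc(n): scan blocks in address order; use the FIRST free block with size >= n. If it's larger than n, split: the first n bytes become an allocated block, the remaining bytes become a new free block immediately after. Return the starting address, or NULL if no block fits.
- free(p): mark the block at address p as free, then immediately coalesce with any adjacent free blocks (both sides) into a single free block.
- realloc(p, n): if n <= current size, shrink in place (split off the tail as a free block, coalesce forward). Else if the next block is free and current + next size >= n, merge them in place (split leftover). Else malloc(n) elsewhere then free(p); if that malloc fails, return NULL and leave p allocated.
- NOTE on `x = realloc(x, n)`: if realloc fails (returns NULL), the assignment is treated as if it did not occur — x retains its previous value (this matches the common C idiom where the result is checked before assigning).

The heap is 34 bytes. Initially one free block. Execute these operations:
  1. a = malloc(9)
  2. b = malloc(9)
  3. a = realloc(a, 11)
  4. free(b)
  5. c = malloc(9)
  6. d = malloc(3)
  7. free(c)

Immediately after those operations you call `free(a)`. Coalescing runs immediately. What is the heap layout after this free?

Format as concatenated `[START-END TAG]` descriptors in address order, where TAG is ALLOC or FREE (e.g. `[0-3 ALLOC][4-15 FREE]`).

Op 1: a = malloc(9) -> a = 0; heap: [0-8 ALLOC][9-33 FREE]
Op 2: b = malloc(9) -> b = 9; heap: [0-8 ALLOC][9-17 ALLOC][18-33 FREE]
Op 3: a = realloc(a, 11) -> a = 18; heap: [0-8 FREE][9-17 ALLOC][18-28 ALLOC][29-33 FREE]
Op 4: free(b) -> (freed b); heap: [0-17 FREE][18-28 ALLOC][29-33 FREE]
Op 5: c = malloc(9) -> c = 0; heap: [0-8 ALLOC][9-17 FREE][18-28 ALLOC][29-33 FREE]
Op 6: d = malloc(3) -> d = 9; heap: [0-8 ALLOC][9-11 ALLOC][12-17 FREE][18-28 ALLOC][29-33 FREE]
Op 7: free(c) -> (freed c); heap: [0-8 FREE][9-11 ALLOC][12-17 FREE][18-28 ALLOC][29-33 FREE]
free(a): a = 18 -> block [18-28 ALLOC]; mark free, coalesce with adjacent free neighbors -> [0-8 FREE][9-11 ALLOC][12-33 FREE]

Answer: [0-8 FREE][9-11 ALLOC][12-33 FREE]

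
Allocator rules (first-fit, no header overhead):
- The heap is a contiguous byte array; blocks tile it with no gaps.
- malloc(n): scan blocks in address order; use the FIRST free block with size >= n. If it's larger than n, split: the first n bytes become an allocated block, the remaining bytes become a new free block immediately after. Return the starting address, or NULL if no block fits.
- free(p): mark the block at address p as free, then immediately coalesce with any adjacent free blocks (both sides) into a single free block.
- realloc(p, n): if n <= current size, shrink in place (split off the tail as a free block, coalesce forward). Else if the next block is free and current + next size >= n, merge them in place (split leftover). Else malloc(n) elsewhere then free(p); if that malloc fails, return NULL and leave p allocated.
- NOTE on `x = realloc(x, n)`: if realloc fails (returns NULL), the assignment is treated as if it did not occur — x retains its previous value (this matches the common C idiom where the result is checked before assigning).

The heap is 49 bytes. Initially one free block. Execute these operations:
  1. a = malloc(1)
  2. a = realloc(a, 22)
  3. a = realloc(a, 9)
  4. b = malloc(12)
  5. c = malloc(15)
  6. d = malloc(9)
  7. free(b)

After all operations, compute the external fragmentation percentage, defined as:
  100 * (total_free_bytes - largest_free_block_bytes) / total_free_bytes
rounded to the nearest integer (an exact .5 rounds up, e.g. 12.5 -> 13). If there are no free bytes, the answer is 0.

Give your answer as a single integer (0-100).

Answer: 25

Derivation:
Op 1: a = malloc(1) -> a = 0; heap: [0-0 ALLOC][1-48 FREE]
Op 2: a = realloc(a, 22) -> a = 0; heap: [0-21 ALLOC][22-48 FREE]
Op 3: a = realloc(a, 9) -> a = 0; heap: [0-8 ALLOC][9-48 FREE]
Op 4: b = malloc(12) -> b = 9; heap: [0-8 ALLOC][9-20 ALLOC][21-48 FREE]
Op 5: c = malloc(15) -> c = 21; heap: [0-8 ALLOC][9-20 ALLOC][21-35 ALLOC][36-48 FREE]
Op 6: d = malloc(9) -> d = 36; heap: [0-8 ALLOC][9-20 ALLOC][21-35 ALLOC][36-44 ALLOC][45-48 FREE]
Op 7: free(b) -> (freed b); heap: [0-8 ALLOC][9-20 FREE][21-35 ALLOC][36-44 ALLOC][45-48 FREE]
Free blocks: [12 4] total_free=16 largest=12 -> 100*(16-12)/16 = 400/16 = 25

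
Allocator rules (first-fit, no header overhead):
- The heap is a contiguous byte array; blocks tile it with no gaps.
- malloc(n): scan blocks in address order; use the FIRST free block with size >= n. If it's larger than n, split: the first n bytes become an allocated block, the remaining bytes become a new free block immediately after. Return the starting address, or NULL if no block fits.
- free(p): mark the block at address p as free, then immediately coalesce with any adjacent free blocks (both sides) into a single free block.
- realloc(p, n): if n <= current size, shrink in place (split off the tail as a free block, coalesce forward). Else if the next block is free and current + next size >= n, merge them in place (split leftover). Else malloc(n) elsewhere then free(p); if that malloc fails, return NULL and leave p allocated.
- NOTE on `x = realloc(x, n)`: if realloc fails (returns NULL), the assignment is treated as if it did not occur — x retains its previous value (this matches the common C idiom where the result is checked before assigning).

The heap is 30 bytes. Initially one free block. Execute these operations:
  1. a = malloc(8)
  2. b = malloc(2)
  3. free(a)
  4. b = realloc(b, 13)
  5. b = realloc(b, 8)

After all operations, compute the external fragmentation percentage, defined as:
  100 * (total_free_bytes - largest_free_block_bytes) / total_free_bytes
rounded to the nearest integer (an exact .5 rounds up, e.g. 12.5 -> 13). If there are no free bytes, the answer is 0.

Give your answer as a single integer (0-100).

Answer: 36

Derivation:
Op 1: a = malloc(8) -> a = 0; heap: [0-7 ALLOC][8-29 FREE]
Op 2: b = malloc(2) -> b = 8; heap: [0-7 ALLOC][8-9 ALLOC][10-29 FREE]
Op 3: free(a) -> (freed a); heap: [0-7 FREE][8-9 ALLOC][10-29 FREE]
Op 4: b = realloc(b, 13) -> b = 8; heap: [0-7 FREE][8-20 ALLOC][21-29 FREE]
Op 5: b = realloc(b, 8) -> b = 8; heap: [0-7 FREE][8-15 ALLOC][16-29 FREE]
Free blocks: [8 14] total_free=22 largest=14 -> 100*(22-14)/22 = 800/22 ≈ 36.364 -> rounds to 36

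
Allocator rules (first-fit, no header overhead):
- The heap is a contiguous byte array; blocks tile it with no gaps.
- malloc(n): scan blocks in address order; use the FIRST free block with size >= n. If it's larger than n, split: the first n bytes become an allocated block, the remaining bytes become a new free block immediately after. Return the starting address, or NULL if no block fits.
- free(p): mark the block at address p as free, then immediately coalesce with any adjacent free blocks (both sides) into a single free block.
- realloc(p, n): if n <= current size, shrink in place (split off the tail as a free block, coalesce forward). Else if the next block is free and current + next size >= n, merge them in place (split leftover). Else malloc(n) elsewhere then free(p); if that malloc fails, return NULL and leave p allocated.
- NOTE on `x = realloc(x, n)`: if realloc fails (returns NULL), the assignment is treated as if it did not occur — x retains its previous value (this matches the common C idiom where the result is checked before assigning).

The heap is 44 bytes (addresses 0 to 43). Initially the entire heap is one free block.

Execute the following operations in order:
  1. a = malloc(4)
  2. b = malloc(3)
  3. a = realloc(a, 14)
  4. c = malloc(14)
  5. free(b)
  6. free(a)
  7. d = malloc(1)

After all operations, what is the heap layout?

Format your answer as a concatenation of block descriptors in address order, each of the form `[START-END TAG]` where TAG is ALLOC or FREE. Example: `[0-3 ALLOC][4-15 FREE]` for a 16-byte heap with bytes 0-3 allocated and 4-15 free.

Op 1: a = malloc(4) -> a = 0; heap: [0-3 ALLOC][4-43 FREE]
Op 2: b = malloc(3) -> b = 4; heap: [0-3 ALLOC][4-6 ALLOC][7-43 FREE]
Op 3: a = realloc(a, 14) -> a = 7; heap: [0-3 FREE][4-6 ALLOC][7-20 ALLOC][21-43 FREE]
Op 4: c = malloc(14) -> c = 21; heap: [0-3 FREE][4-6 ALLOC][7-20 ALLOC][21-34 ALLOC][35-43 FREE]
Op 5: free(b) -> (freed b); heap: [0-6 FREE][7-20 ALLOC][21-34 ALLOC][35-43 FREE]
Op 6: free(a) -> (freed a); heap: [0-20 FREE][21-34 ALLOC][35-43 FREE]
Op 7: d = malloc(1) -> d = 0; heap: [0-0 ALLOC][1-20 FREE][21-34 ALLOC][35-43 FREE]

Answer: [0-0 ALLOC][1-20 FREE][21-34 ALLOC][35-43 FREE]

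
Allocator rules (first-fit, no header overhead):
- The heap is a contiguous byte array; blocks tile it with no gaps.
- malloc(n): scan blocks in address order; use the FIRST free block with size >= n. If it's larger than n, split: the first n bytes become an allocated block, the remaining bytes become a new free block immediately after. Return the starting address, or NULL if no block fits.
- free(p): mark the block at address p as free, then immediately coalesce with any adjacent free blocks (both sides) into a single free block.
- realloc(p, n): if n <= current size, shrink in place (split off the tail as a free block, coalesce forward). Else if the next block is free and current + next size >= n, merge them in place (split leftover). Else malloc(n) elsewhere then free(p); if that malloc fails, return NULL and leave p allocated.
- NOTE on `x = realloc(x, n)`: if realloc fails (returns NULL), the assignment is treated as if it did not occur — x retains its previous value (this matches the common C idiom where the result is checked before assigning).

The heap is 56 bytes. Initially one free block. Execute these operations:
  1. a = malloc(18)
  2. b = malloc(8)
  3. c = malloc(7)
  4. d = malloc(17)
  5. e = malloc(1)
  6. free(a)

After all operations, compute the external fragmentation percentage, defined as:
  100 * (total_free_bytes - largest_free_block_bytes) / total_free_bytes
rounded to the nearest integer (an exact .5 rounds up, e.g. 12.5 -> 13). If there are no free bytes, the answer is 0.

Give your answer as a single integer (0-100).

Op 1: a = malloc(18) -> a = 0; heap: [0-17 ALLOC][18-55 FREE]
Op 2: b = malloc(8) -> b = 18; heap: [0-17 ALLOC][18-25 ALLOC][26-55 FREE]
Op 3: c = malloc(7) -> c = 26; heap: [0-17 ALLOC][18-25 ALLOC][26-32 ALLOC][33-55 FREE]
Op 4: d = malloc(17) -> d = 33; heap: [0-17 ALLOC][18-25 ALLOC][26-32 ALLOC][33-49 ALLOC][50-55 FREE]
Op 5: e = malloc(1) -> e = 50; heap: [0-17 ALLOC][18-25 ALLOC][26-32 ALLOC][33-49 ALLOC][50-50 ALLOC][51-55 FREE]
Op 6: free(a) -> (freed a); heap: [0-17 FREE][18-25 ALLOC][26-32 ALLOC][33-49 ALLOC][50-50 ALLOC][51-55 FREE]
Free blocks: [18 5] total_free=23 largest=18 -> 100*(23-18)/23 = 500/23 ≈ 21.739 -> rounds to 22

Answer: 22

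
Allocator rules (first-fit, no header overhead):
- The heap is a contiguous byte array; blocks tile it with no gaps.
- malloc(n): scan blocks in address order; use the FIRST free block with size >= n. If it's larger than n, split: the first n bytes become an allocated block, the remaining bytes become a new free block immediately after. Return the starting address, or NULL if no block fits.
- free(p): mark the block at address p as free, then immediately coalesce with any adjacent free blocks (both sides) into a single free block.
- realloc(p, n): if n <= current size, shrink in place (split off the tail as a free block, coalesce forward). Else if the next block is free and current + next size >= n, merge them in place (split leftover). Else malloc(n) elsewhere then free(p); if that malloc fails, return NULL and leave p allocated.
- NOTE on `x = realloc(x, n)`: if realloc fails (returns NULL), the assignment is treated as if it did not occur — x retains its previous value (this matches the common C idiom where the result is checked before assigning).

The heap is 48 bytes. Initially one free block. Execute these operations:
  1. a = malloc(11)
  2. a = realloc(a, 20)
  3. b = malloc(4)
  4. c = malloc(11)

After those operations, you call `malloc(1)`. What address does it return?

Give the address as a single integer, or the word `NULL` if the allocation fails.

Op 1: a = malloc(11) -> a = 0; heap: [0-10 ALLOC][11-47 FREE]
Op 2: a = realloc(a, 20) -> a = 0; heap: [0-19 ALLOC][20-47 FREE]
Op 3: b = malloc(4) -> b = 20; heap: [0-19 ALLOC][20-23 ALLOC][24-47 FREE]
Op 4: c = malloc(11) -> c = 24; heap: [0-19 ALLOC][20-23 ALLOC][24-34 ALLOC][35-47 FREE]
malloc(1): first-fit scan over [0-19 ALLOC][20-23 ALLOC][24-34 ALLOC][35-47 FREE] -> 35

Answer: 35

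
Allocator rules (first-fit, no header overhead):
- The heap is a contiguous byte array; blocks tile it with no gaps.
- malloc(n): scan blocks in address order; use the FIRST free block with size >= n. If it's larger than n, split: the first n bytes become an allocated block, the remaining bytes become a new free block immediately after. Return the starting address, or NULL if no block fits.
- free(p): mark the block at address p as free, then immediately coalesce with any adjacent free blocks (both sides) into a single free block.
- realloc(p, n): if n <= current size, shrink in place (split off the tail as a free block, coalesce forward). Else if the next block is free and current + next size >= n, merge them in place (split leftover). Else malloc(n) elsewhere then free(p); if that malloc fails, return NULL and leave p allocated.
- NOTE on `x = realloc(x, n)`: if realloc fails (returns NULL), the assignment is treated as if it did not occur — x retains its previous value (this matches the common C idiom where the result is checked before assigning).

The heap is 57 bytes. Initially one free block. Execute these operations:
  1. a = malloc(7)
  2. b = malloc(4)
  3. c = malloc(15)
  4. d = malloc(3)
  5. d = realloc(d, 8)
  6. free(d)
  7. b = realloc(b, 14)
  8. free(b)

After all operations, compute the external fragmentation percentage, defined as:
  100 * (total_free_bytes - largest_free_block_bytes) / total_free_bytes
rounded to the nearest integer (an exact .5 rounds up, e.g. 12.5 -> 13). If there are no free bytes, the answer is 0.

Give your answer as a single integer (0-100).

Op 1: a = malloc(7) -> a = 0; heap: [0-6 ALLOC][7-56 FREE]
Op 2: b = malloc(4) -> b = 7; heap: [0-6 ALLOC][7-10 ALLOC][11-56 FREE]
Op 3: c = malloc(15) -> c = 11; heap: [0-6 ALLOC][7-10 ALLOC][11-25 ALLOC][26-56 FREE]
Op 4: d = malloc(3) -> d = 26; heap: [0-6 ALLOC][7-10 ALLOC][11-25 ALLOC][26-28 ALLOC][29-56 FREE]
Op 5: d = realloc(d, 8) -> d = 26; heap: [0-6 ALLOC][7-10 ALLOC][11-25 ALLOC][26-33 ALLOC][34-56 FREE]
Op 6: free(d) -> (freed d); heap: [0-6 ALLOC][7-10 ALLOC][11-25 ALLOC][26-56 FREE]
Op 7: b = realloc(b, 14) -> b = 26; heap: [0-6 ALLOC][7-10 FREE][11-25 ALLOC][26-39 ALLOC][40-56 FREE]
Op 8: free(b) -> (freed b); heap: [0-6 ALLOC][7-10 FREE][11-25 ALLOC][26-56 FREE]
Free blocks: [4 31] total_free=35 largest=31 -> 100*(35-31)/35 = 400/35 ≈ 11.429 -> rounds to 11

Answer: 11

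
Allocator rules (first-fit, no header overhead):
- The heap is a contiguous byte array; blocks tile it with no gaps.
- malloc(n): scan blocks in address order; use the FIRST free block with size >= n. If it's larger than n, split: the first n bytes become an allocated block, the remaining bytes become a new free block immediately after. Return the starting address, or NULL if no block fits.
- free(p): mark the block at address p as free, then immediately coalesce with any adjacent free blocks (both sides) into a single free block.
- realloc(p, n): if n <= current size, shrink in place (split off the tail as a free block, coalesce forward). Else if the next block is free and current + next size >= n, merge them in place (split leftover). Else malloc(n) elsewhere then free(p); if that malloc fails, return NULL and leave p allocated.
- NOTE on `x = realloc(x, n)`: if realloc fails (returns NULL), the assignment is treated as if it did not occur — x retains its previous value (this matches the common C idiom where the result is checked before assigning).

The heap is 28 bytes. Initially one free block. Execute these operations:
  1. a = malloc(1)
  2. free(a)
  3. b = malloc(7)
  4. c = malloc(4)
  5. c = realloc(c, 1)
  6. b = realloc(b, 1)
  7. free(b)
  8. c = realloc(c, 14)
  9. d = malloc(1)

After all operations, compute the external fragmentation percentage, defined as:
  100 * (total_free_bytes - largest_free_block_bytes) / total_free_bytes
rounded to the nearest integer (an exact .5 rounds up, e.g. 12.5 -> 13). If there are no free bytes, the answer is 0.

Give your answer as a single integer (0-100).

Answer: 46

Derivation:
Op 1: a = malloc(1) -> a = 0; heap: [0-0 ALLOC][1-27 FREE]
Op 2: free(a) -> (freed a); heap: [0-27 FREE]
Op 3: b = malloc(7) -> b = 0; heap: [0-6 ALLOC][7-27 FREE]
Op 4: c = malloc(4) -> c = 7; heap: [0-6 ALLOC][7-10 ALLOC][11-27 FREE]
Op 5: c = realloc(c, 1) -> c = 7; heap: [0-6 ALLOC][7-7 ALLOC][8-27 FREE]
Op 6: b = realloc(b, 1) -> b = 0; heap: [0-0 ALLOC][1-6 FREE][7-7 ALLOC][8-27 FREE]
Op 7: free(b) -> (freed b); heap: [0-6 FREE][7-7 ALLOC][8-27 FREE]
Op 8: c = realloc(c, 14) -> c = 7; heap: [0-6 FREE][7-20 ALLOC][21-27 FREE]
Op 9: d = malloc(1) -> d = 0; heap: [0-0 ALLOC][1-6 FREE][7-20 ALLOC][21-27 FREE]
Free blocks: [6 7] total_free=13 largest=7 -> 100*(13-7)/13 = 600/13 ≈ 46.154 -> rounds to 46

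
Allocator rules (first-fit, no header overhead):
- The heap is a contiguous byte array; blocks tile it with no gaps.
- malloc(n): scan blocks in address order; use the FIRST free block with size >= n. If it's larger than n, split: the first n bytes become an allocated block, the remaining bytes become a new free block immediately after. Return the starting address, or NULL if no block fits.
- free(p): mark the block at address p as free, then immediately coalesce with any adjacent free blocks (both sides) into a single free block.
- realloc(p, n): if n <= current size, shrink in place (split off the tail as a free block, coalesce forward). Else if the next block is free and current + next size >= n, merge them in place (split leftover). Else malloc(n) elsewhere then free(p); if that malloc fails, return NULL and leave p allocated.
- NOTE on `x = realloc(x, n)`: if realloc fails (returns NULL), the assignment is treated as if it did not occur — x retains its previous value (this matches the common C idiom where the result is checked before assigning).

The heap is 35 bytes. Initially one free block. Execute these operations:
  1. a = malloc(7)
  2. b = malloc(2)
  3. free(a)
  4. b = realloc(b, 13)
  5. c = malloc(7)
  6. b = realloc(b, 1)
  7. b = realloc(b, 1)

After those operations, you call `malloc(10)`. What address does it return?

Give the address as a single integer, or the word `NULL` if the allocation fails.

Op 1: a = malloc(7) -> a = 0; heap: [0-6 ALLOC][7-34 FREE]
Op 2: b = malloc(2) -> b = 7; heap: [0-6 ALLOC][7-8 ALLOC][9-34 FREE]
Op 3: free(a) -> (freed a); heap: [0-6 FREE][7-8 ALLOC][9-34 FREE]
Op 4: b = realloc(b, 13) -> b = 7; heap: [0-6 FREE][7-19 ALLOC][20-34 FREE]
Op 5: c = malloc(7) -> c = 0; heap: [0-6 ALLOC][7-19 ALLOC][20-34 FREE]
Op 6: b = realloc(b, 1) -> b = 7; heap: [0-6 ALLOC][7-7 ALLOC][8-34 FREE]
Op 7: b = realloc(b, 1) -> b = 7; heap: [0-6 ALLOC][7-7 ALLOC][8-34 FREE]
malloc(10): first-fit scan over [0-6 ALLOC][7-7 ALLOC][8-34 FREE] -> 8

Answer: 8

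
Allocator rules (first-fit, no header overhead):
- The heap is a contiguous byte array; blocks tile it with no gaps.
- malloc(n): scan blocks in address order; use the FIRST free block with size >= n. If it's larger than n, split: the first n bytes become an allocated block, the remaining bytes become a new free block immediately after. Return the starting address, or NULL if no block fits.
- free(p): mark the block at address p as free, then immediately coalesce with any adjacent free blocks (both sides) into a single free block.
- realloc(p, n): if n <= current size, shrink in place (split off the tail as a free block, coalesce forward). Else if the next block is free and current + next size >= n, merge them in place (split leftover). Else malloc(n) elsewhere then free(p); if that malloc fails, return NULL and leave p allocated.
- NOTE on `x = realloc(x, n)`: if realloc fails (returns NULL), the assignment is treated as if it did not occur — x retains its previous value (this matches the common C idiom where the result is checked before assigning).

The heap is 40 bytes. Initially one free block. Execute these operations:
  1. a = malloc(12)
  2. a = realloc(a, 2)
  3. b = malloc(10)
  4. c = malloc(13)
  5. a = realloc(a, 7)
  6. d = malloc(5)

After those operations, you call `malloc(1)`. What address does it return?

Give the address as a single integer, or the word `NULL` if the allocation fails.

Op 1: a = malloc(12) -> a = 0; heap: [0-11 ALLOC][12-39 FREE]
Op 2: a = realloc(a, 2) -> a = 0; heap: [0-1 ALLOC][2-39 FREE]
Op 3: b = malloc(10) -> b = 2; heap: [0-1 ALLOC][2-11 ALLOC][12-39 FREE]
Op 4: c = malloc(13) -> c = 12; heap: [0-1 ALLOC][2-11 ALLOC][12-24 ALLOC][25-39 FREE]
Op 5: a = realloc(a, 7) -> a = 25; heap: [0-1 FREE][2-11 ALLOC][12-24 ALLOC][25-31 ALLOC][32-39 FREE]
Op 6: d = malloc(5) -> d = 32; heap: [0-1 FREE][2-11 ALLOC][12-24 ALLOC][25-31 ALLOC][32-36 ALLOC][37-39 FREE]
malloc(1): first-fit scan over [0-1 FREE][2-11 ALLOC][12-24 ALLOC][25-31 ALLOC][32-36 ALLOC][37-39 FREE] -> 0

Answer: 0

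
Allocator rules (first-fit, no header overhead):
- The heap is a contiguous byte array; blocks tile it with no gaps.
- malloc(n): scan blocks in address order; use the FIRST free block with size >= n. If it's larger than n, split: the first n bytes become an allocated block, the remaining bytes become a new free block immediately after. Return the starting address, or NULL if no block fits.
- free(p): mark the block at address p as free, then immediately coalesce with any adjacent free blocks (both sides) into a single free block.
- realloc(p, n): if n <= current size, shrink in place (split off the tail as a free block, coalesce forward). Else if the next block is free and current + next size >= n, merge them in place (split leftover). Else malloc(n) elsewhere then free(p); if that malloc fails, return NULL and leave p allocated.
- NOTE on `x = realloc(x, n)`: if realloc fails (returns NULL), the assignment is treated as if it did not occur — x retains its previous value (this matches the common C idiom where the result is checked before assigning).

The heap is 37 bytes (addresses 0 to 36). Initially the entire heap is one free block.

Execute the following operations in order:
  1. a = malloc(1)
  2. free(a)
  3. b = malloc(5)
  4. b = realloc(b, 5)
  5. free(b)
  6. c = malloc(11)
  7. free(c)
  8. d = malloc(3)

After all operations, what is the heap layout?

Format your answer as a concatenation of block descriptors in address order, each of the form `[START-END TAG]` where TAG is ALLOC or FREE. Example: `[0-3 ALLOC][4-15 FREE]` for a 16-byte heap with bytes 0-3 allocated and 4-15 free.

Answer: [0-2 ALLOC][3-36 FREE]

Derivation:
Op 1: a = malloc(1) -> a = 0; heap: [0-0 ALLOC][1-36 FREE]
Op 2: free(a) -> (freed a); heap: [0-36 FREE]
Op 3: b = malloc(5) -> b = 0; heap: [0-4 ALLOC][5-36 FREE]
Op 4: b = realloc(b, 5) -> b = 0; heap: [0-4 ALLOC][5-36 FREE]
Op 5: free(b) -> (freed b); heap: [0-36 FREE]
Op 6: c = malloc(11) -> c = 0; heap: [0-10 ALLOC][11-36 FREE]
Op 7: free(c) -> (freed c); heap: [0-36 FREE]
Op 8: d = malloc(3) -> d = 0; heap: [0-2 ALLOC][3-36 FREE]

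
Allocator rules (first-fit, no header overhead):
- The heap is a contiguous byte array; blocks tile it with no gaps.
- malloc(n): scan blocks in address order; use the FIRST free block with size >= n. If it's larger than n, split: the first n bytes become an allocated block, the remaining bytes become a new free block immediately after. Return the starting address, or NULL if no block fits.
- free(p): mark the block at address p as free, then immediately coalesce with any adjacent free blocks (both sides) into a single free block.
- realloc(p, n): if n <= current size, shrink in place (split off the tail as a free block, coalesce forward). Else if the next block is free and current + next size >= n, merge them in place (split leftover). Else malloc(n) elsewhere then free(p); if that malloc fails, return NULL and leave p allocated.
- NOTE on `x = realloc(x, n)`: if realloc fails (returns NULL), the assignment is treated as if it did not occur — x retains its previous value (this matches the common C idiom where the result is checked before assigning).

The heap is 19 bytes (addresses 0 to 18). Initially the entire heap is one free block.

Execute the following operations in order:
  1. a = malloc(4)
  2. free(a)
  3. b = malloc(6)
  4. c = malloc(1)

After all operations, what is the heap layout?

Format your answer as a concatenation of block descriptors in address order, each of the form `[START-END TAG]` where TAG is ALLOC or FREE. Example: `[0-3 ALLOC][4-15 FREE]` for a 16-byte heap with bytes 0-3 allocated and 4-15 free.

Answer: [0-5 ALLOC][6-6 ALLOC][7-18 FREE]

Derivation:
Op 1: a = malloc(4) -> a = 0; heap: [0-3 ALLOC][4-18 FREE]
Op 2: free(a) -> (freed a); heap: [0-18 FREE]
Op 3: b = malloc(6) -> b = 0; heap: [0-5 ALLOC][6-18 FREE]
Op 4: c = malloc(1) -> c = 6; heap: [0-5 ALLOC][6-6 ALLOC][7-18 FREE]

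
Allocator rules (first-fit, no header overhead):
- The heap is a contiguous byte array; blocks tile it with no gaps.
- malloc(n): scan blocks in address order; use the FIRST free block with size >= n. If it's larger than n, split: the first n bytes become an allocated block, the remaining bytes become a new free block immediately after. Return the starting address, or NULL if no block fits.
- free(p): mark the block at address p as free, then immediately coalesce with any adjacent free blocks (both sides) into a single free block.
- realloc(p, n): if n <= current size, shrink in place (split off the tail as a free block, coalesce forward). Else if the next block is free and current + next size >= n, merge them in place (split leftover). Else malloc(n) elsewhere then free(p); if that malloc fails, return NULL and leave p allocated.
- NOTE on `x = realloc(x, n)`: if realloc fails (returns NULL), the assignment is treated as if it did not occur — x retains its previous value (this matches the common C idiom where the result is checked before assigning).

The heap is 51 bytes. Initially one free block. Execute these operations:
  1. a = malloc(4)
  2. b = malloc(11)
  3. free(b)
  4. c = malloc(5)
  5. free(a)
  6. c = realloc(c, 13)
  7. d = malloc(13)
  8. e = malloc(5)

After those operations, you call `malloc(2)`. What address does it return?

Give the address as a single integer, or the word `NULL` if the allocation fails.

Answer: 0

Derivation:
Op 1: a = malloc(4) -> a = 0; heap: [0-3 ALLOC][4-50 FREE]
Op 2: b = malloc(11) -> b = 4; heap: [0-3 ALLOC][4-14 ALLOC][15-50 FREE]
Op 3: free(b) -> (freed b); heap: [0-3 ALLOC][4-50 FREE]
Op 4: c = malloc(5) -> c = 4; heap: [0-3 ALLOC][4-8 ALLOC][9-50 FREE]
Op 5: free(a) -> (freed a); heap: [0-3 FREE][4-8 ALLOC][9-50 FREE]
Op 6: c = realloc(c, 13) -> c = 4; heap: [0-3 FREE][4-16 ALLOC][17-50 FREE]
Op 7: d = malloc(13) -> d = 17; heap: [0-3 FREE][4-16 ALLOC][17-29 ALLOC][30-50 FREE]
Op 8: e = malloc(5) -> e = 30; heap: [0-3 FREE][4-16 ALLOC][17-29 ALLOC][30-34 ALLOC][35-50 FREE]
malloc(2): first-fit scan over [0-3 FREE][4-16 ALLOC][17-29 ALLOC][30-34 ALLOC][35-50 FREE] -> 0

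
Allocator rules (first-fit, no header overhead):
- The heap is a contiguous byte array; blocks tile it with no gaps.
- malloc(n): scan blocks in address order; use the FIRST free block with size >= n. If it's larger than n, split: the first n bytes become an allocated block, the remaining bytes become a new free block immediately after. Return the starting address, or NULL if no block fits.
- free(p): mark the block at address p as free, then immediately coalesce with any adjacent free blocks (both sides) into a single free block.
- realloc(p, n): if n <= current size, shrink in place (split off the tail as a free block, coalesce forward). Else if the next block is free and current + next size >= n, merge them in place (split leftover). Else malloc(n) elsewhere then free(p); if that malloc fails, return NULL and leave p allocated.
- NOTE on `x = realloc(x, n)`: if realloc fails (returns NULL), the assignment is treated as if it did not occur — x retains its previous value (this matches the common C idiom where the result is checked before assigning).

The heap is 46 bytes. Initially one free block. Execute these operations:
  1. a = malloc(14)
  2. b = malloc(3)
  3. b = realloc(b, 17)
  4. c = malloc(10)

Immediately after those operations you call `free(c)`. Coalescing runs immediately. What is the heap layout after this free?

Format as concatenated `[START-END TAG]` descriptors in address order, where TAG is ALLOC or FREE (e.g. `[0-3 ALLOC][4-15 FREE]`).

Answer: [0-13 ALLOC][14-30 ALLOC][31-45 FREE]

Derivation:
Op 1: a = malloc(14) -> a = 0; heap: [0-13 ALLOC][14-45 FREE]
Op 2: b = malloc(3) -> b = 14; heap: [0-13 ALLOC][14-16 ALLOC][17-45 FREE]
Op 3: b = realloc(b, 17) -> b = 14; heap: [0-13 ALLOC][14-30 ALLOC][31-45 FREE]
Op 4: c = malloc(10) -> c = 31; heap: [0-13 ALLOC][14-30 ALLOC][31-40 ALLOC][41-45 FREE]
free(c): c = 31 -> block [31-40 ALLOC]; mark free, coalesce with adjacent free neighbors -> [0-13 ALLOC][14-30 ALLOC][31-45 FREE]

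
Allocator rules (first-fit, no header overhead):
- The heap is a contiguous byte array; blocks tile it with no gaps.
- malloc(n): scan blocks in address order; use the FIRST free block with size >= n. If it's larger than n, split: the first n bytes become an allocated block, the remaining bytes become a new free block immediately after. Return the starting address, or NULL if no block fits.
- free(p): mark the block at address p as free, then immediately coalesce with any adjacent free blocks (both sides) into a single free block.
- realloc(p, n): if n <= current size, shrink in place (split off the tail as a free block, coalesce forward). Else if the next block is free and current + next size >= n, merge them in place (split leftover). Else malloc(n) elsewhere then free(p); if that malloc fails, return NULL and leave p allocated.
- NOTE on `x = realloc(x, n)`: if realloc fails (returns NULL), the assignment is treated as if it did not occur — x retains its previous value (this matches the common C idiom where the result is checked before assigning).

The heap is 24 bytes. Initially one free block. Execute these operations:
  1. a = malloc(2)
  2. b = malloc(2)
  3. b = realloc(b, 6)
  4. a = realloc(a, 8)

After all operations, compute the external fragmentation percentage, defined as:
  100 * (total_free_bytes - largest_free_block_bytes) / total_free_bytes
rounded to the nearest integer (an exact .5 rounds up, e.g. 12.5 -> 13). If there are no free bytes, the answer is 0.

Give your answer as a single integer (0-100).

Answer: 20

Derivation:
Op 1: a = malloc(2) -> a = 0; heap: [0-1 ALLOC][2-23 FREE]
Op 2: b = malloc(2) -> b = 2; heap: [0-1 ALLOC][2-3 ALLOC][4-23 FREE]
Op 3: b = realloc(b, 6) -> b = 2; heap: [0-1 ALLOC][2-7 ALLOC][8-23 FREE]
Op 4: a = realloc(a, 8) -> a = 8; heap: [0-1 FREE][2-7 ALLOC][8-15 ALLOC][16-23 FREE]
Free blocks: [2 8] total_free=10 largest=8 -> 100*(10-8)/10 = 200/10 = 20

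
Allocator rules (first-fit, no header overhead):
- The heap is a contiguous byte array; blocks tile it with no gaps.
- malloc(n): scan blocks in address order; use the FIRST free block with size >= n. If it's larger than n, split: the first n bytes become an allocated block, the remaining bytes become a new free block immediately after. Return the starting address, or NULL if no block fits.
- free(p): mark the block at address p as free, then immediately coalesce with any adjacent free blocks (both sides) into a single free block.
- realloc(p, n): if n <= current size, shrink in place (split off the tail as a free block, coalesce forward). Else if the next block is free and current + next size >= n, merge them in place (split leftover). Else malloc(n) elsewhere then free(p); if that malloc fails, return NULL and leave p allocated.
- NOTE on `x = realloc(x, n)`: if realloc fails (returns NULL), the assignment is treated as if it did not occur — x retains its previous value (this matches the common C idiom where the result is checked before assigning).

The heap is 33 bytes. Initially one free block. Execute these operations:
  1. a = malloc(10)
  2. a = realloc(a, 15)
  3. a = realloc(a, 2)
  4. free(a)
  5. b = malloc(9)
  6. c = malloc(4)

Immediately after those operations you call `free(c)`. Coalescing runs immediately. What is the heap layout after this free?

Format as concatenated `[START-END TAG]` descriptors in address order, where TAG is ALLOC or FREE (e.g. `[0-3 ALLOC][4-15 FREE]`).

Op 1: a = malloc(10) -> a = 0; heap: [0-9 ALLOC][10-32 FREE]
Op 2: a = realloc(a, 15) -> a = 0; heap: [0-14 ALLOC][15-32 FREE]
Op 3: a = realloc(a, 2) -> a = 0; heap: [0-1 ALLOC][2-32 FREE]
Op 4: free(a) -> (freed a); heap: [0-32 FREE]
Op 5: b = malloc(9) -> b = 0; heap: [0-8 ALLOC][9-32 FREE]
Op 6: c = malloc(4) -> c = 9; heap: [0-8 ALLOC][9-12 ALLOC][13-32 FREE]
free(c): c = 9 -> block [9-12 ALLOC]; mark free, coalesce with adjacent free neighbors -> [0-8 ALLOC][9-32 FREE]

Answer: [0-8 ALLOC][9-32 FREE]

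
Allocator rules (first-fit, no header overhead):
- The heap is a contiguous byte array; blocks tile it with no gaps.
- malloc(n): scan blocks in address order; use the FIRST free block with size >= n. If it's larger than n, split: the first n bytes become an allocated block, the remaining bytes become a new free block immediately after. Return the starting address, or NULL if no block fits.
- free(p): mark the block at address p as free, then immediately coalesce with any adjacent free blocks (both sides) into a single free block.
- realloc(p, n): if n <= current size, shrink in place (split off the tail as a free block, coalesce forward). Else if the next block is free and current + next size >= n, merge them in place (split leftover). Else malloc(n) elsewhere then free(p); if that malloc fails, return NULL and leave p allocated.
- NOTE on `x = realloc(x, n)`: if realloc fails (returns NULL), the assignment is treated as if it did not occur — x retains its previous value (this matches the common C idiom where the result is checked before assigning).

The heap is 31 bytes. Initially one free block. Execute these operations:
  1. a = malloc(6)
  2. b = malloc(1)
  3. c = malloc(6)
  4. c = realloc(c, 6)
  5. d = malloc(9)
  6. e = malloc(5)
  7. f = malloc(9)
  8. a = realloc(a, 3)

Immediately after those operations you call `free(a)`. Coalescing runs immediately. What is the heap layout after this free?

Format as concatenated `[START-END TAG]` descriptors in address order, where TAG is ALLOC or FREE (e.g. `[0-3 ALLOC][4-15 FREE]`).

Answer: [0-5 FREE][6-6 ALLOC][7-12 ALLOC][13-21 ALLOC][22-26 ALLOC][27-30 FREE]

Derivation:
Op 1: a = malloc(6) -> a = 0; heap: [0-5 ALLOC][6-30 FREE]
Op 2: b = malloc(1) -> b = 6; heap: [0-5 ALLOC][6-6 ALLOC][7-30 FREE]
Op 3: c = malloc(6) -> c = 7; heap: [0-5 ALLOC][6-6 ALLOC][7-12 ALLOC][13-30 FREE]
Op 4: c = realloc(c, 6) -> c = 7; heap: [0-5 ALLOC][6-6 ALLOC][7-12 ALLOC][13-30 FREE]
Op 5: d = malloc(9) -> d = 13; heap: [0-5 ALLOC][6-6 ALLOC][7-12 ALLOC][13-21 ALLOC][22-30 FREE]
Op 6: e = malloc(5) -> e = 22; heap: [0-5 ALLOC][6-6 ALLOC][7-12 ALLOC][13-21 ALLOC][22-26 ALLOC][27-30 FREE]
Op 7: f = malloc(9) -> f = NULL; heap: [0-5 ALLOC][6-6 ALLOC][7-12 ALLOC][13-21 ALLOC][22-26 ALLOC][27-30 FREE]
Op 8: a = realloc(a, 3) -> a = 0; heap: [0-2 ALLOC][3-5 FREE][6-6 ALLOC][7-12 ALLOC][13-21 ALLOC][22-26 ALLOC][27-30 FREE]
free(a): a = 0 -> block [0-2 ALLOC]; mark free, coalesce with adjacent free neighbors -> [0-5 FREE][6-6 ALLOC][7-12 ALLOC][13-21 ALLOC][22-26 ALLOC][27-30 FREE]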